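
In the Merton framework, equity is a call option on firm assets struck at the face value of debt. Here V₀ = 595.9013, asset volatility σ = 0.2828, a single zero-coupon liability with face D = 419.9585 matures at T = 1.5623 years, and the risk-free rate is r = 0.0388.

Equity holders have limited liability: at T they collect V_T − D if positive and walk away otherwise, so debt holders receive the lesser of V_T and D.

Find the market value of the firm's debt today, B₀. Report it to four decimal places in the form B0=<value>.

d₁ = [ln(V₀/D) + (r + σ²/2)T] / (σ√T)
   = [ln(595.9013/419.9585) + (0.0388 + 0.5·0.2828²)·1.5623] / (0.2828·√1.5623)
   = [0.349919 + 0.123090] / 0.353477 = 1.338161
d₂ = d₁ − σ√T = 1.338161 − 0.353477 = 0.984683
N(d₁) = 0.909578,  N(d₂) = 0.837610,  e^(−rT) = 0.941183
E₀ = V₀·N(d₁) − D·e^(−rT)·N(d₂)
   = 595.9013·0.909578 − 419.9585·0.941183·0.837610 = 210.946592
B₀ = V₀ − E₀ = 595.9013 − 210.946592 = 384.954708

B0=384.9547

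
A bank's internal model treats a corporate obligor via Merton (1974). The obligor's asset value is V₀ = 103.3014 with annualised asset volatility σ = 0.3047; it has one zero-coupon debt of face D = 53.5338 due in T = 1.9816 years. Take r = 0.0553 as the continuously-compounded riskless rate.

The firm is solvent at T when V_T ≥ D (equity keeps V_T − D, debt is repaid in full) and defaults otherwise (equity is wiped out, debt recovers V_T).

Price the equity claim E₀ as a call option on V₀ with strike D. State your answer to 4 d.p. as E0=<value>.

d₁ = [ln(V₀/D) + (r + σ²/2)T] / (σ√T)
   = [ln(103.3014/53.5338) + (0.0553 + 0.5·0.3047²)·1.9816] / (0.3047·√1.9816)
   = [0.657338 + 0.201570] / 0.428924 = 2.002471
d₂ = d₁ − σ√T = 2.002471 − 0.428924 = 1.573547
N(d₁) = 0.977383,  N(d₂) = 0.942204,  e^(−rT) = 0.896208
E₀ = V₀·N(d₁) − D·e^(−rT)·N(d₂)
   = 103.3014·0.977383 − 53.5338·0.896208·0.942204 = 55.760504

E0=55.7605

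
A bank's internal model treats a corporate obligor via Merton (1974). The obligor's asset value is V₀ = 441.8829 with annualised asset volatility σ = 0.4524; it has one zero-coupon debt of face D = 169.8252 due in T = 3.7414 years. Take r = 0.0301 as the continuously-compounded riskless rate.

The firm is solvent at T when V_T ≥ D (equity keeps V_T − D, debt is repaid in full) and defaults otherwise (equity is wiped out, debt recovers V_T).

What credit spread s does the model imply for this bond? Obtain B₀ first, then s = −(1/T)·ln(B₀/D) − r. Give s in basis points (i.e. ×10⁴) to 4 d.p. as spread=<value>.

spread=208.7536

d₁ = [ln(V₀/D) + (r + σ²/2)T] / (σ√T)
   = [ln(441.8829/169.8252) + (0.0301 + 0.5·0.4524²)·3.7414] / (0.4524·√3.7414)
   = [0.956275 + 0.495484] / 0.875064 = 1.659033
d₂ = d₁ − σ√T = 1.659033 − 0.875064 = 0.783969
N(d₁) = 0.951445,  N(d₂) = 0.783471,  e^(−rT) = 0.893494
E₀ = V₀·N(d₁) − D·e^(−rT)·N(d₂)
   = 441.8829·0.951445 − 169.8252·0.893494·0.783471 = 301.545368
B₀ = V₀ − E₀ = 441.8829 − 301.545368 = 140.337532
spread = −(1/T)·ln(B₀/D) − r = −(1/3.7414)·ln(140.337532/169.8252) − 0.0301 = 0.02087536
in basis points: 0.02087536 × 10⁴ = 208.7536 bp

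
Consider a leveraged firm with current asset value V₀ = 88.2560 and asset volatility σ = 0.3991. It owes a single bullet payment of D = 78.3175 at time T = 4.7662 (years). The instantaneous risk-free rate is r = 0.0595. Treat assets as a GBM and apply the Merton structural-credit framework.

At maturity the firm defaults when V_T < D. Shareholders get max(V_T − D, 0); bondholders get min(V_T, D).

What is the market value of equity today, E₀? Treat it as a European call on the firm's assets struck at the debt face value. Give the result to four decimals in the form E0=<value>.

E0=41.8469

d₁ = [ln(V₀/D) + (r + σ²/2)T] / (σ√T)
   = [ln(88.2560/78.3175) + (0.0595 + 0.5·0.3991²)·4.7662] / (0.3991·√4.7662)
   = [0.119471 + 0.663171] / 0.871300 = 0.898246
d₂ = d₁ − σ√T = 0.898246 − 0.871300 = 0.026945
N(d₁) = 0.815473,  N(d₂) = 0.510748,  e^(−rT) = 0.753076
E₀ = V₀·N(d₁) − D·e^(−rT)·N(d₂)
   = 88.2560·0.815473 − 78.3175·0.753076·0.510748 = 41.846910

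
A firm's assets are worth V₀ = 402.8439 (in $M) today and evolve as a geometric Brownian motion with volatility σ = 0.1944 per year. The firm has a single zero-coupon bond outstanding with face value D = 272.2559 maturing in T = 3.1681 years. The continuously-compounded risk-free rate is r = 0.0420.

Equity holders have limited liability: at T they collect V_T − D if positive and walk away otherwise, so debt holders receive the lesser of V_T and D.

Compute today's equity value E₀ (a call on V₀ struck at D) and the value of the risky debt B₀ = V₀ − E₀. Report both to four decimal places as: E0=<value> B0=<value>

E0=167.4982 B0=235.3457

d₁ = [ln(V₀/D) + (r + σ²/2)T] / (σ√T)
   = [ln(402.8439/272.2559) + (0.0420 + 0.5·0.1944²)·3.1681] / (0.1944·√3.1681)
   = [0.391807 + 0.192924] / 0.346016 = 1.689896
d₂ = d₁ − σ√T = 1.689896 − 0.346016 = 1.343880
N(d₁) = 0.954476,  N(d₂) = 0.910506,  e^(−rT) = 0.875412
E₀ = V₀·N(d₁) − D·e^(−rT)·N(d₂)
   = 402.8439·0.954476 − 272.2559·0.875412·0.910506 = 167.498224
B₀ = V₀ − E₀ = 402.8439 − 167.498224 = 235.345676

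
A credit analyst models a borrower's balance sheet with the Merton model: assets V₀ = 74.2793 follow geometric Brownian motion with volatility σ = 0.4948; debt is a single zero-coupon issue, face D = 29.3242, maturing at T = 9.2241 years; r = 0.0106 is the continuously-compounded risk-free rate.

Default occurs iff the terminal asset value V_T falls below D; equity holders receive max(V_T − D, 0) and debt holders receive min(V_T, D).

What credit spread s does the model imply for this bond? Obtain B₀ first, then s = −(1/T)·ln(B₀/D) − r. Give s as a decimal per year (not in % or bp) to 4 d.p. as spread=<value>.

spread=0.0411

d₁ = [ln(V₀/D) + (r + σ²/2)T] / (σ√T)
   = [ln(74.2793/29.3242) + (0.0106 + 0.5·0.4948²)·9.2241] / (0.4948·√9.2241)
   = [0.929419 + 1.226930] / 1.502767 = 1.434919
d₂ = d₁ − σ√T = 1.434919 − 1.502767 = -0.067848
N(d₁) = 0.924345,  N(d₂) = 0.472953,  e^(−rT) = 0.906853
E₀ = V₀·N(d₁) − D·e^(−rT)·N(d₂)
   = 74.2793·0.924345 − 29.3242·0.906853·0.472953 = 56.082577
B₀ = V₀ − E₀ = 74.2793 − 56.082577 = 18.196723
spread = −(1/T)·ln(B₀/D) − r = −(1/9.2241)·ln(18.196723/29.3242) − 0.0106 = 0.04113097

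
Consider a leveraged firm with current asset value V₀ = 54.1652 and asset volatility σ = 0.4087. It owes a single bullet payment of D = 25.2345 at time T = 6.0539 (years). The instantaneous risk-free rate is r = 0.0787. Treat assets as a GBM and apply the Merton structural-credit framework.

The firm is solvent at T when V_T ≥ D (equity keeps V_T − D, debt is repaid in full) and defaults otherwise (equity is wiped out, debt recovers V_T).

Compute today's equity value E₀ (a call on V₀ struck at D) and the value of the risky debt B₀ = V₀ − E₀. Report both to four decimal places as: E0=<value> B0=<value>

d₁ = [ln(V₀/D) + (r + σ²/2)T] / (σ√T)
   = [ln(54.1652/25.2345) + (0.0787 + 0.5·0.4087²)·6.0539] / (0.4087·√6.0539)
   = [0.763827 + 0.982051] / 1.005593 = 1.736167
d₂ = d₁ − σ√T = 1.736167 − 1.005593 = 0.730574
N(d₁) = 0.958733,  N(d₂) = 0.767480,  e^(−rT) = 0.620989
E₀ = V₀·N(d₁) − D·e^(−rT)·N(d₂)
   = 54.1652·0.958733 − 25.2345·0.620989·0.767480 = 39.903274
B₀ = V₀ − E₀ = 54.1652 − 39.903274 = 14.261926

E0=39.9033 B0=14.2619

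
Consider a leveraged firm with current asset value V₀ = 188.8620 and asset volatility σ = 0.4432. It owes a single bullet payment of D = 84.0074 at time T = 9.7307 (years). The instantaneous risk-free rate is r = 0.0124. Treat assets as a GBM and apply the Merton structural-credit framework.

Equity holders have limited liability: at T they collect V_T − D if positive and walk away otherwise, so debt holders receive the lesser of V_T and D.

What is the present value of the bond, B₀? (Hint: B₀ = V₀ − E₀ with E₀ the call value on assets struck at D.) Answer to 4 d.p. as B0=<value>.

d₁ = [ln(V₀/D) + (r + σ²/2)T] / (σ√T)
   = [ln(188.8620/84.0074) + (0.0124 + 0.5·0.4432²)·9.7307] / (0.4432·√9.7307)
   = [0.810112 + 1.076343] / 1.382521 = 1.364503
d₂ = d₁ − σ√T = 1.364503 − 1.382521 = -0.018018
N(d₁) = 0.913795,  N(d₂) = 0.492812,  e^(−rT) = 0.886335
E₀ = V₀·N(d₁) − D·e^(−rT)·N(d₂)
   = 188.8620·0.913795 − 84.0074·0.886335·0.492812 = 135.887077
B₀ = V₀ − E₀ = 188.8620 − 135.887077 = 52.974923

B0=52.9749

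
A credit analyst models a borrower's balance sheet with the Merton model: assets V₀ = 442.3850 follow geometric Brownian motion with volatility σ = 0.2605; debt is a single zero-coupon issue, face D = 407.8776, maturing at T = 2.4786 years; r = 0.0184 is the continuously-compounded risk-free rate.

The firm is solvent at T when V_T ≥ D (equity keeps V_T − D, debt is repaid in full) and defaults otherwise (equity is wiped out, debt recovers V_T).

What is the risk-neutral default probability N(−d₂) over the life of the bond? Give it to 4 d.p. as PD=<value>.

d₁ = [ln(V₀/D) + (r + σ²/2)T] / (σ√T)
   = [ln(442.3850/407.8776) + (0.0184 + 0.5·0.2605²)·2.4786] / (0.2605·√2.4786)
   = [0.081213 + 0.129705] / 0.410120 = 0.514286
d₂ = d₁ − σ√T = 0.514286 − 0.410120 = 0.104166
risk-neutral PD = N(−d₂) = N(-0.104166) = 0.458519

PD=0.4585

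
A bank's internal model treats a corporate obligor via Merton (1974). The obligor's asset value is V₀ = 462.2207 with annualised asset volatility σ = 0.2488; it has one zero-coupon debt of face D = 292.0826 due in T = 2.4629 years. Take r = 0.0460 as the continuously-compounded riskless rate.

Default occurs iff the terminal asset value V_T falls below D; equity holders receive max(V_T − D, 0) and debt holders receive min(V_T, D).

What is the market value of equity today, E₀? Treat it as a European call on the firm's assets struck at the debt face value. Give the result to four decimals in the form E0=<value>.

E0=205.6591

d₁ = [ln(V₀/D) + (r + σ²/2)T] / (σ√T)
   = [ln(462.2207/292.0826) + (0.0460 + 0.5·0.2488²)·2.4629] / (0.2488·√2.4629)
   = [0.459006 + 0.189522] / 0.390457 = 1.660943
d₂ = d₁ − σ√T = 1.660943 − 0.390457 = 1.270486
N(d₁) = 0.951638,  N(d₂) = 0.898044,  e^(−rT) = 0.892889
E₀ = V₀·N(d₁) − D·e^(−rT)·N(d₂)
   = 462.2207·0.951638 − 292.0826·0.892889·0.898044 = 205.659148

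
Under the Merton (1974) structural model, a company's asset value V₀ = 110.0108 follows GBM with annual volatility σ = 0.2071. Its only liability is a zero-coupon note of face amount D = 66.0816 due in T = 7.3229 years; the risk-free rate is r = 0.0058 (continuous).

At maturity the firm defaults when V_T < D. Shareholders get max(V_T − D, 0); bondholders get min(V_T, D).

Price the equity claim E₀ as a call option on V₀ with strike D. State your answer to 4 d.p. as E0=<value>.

E0=50.5873

d₁ = [ln(V₀/D) + (r + σ²/2)T] / (σ√T)
   = [ln(110.0108/66.0816) + (0.0058 + 0.5·0.2071²)·7.3229] / (0.2071·√7.3229)
   = [0.509688 + 0.199514] / 0.560430 = 1.265460
d₂ = d₁ − σ√T = 1.265460 − 0.560430 = 0.705029
N(d₁) = 0.897147,  N(d₂) = 0.759604,  e^(−rT) = 0.958417
E₀ = V₀·N(d₁) − D·e^(−rT)·N(d₂)
   = 110.0108·0.897147 − 66.0816·0.958417·0.759604 = 50.587297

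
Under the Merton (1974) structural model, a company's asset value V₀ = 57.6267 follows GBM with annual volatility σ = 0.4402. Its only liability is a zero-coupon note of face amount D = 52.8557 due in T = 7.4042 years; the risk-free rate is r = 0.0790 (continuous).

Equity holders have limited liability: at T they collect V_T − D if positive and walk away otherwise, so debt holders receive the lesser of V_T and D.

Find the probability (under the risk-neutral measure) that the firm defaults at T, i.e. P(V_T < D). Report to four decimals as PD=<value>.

PD=0.5153

d₁ = [ln(V₀/D) + (r + σ²/2)T] / (σ√T)
   = [ln(57.6267/52.8557) + (0.0790 + 0.5·0.4402²)·7.4042] / (0.4402·√7.4042)
   = [0.086420 + 1.302310] / 1.197813 = 1.159388
d₂ = d₁ − σ√T = 1.159388 − 1.197813 = -0.038425
risk-neutral PD = N(−d₂) = N(0.038425) = 0.515326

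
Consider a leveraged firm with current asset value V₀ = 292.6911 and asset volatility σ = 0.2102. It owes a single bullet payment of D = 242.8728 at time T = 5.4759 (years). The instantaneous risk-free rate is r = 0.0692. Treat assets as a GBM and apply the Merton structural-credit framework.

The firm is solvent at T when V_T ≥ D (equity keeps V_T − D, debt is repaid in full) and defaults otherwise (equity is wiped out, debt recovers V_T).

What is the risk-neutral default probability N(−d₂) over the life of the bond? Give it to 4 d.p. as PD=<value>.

d₁ = [ln(V₀/D) + (r + σ²/2)T] / (σ√T)
   = [ln(292.6911/242.8728) + (0.0692 + 0.5·0.2102²)·5.4759] / (0.2102·√5.4759)
   = [0.186580 + 0.499906] / 0.491881 = 1.395633
d₂ = d₁ − σ√T = 1.395633 − 0.491881 = 0.903751
risk-neutral PD = N(−d₂) = N(-0.903751) = 0.183064

PD=0.1831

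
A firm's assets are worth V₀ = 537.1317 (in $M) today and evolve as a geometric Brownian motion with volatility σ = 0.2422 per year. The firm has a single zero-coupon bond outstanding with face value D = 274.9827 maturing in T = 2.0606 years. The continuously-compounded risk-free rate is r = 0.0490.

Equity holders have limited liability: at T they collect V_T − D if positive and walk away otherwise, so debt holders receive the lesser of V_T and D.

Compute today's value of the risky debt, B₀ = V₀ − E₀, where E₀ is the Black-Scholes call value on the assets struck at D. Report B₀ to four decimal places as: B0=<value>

B0=247.9879

d₁ = [ln(V₀/D) + (r + σ²/2)T] / (σ√T)
   = [ln(537.1317/274.9827) + (0.0490 + 0.5·0.2422²)·2.0606] / (0.2422·√2.0606)
   = [0.669535 + 0.161408] / 0.347673 = 2.390012
d₂ = d₁ − σ√T = 2.390012 − 0.347673 = 2.042339
N(d₁) = 0.991576,  N(d₂) = 0.979441,  e^(−rT) = 0.903961
E₀ = V₀·N(d₁) − D·e^(−rT)·N(d₂)
   = 537.1317·0.991576 − 274.9827·0.903961·0.979441 = 289.143811
B₀ = V₀ − E₀ = 537.1317 − 289.143811 = 247.987889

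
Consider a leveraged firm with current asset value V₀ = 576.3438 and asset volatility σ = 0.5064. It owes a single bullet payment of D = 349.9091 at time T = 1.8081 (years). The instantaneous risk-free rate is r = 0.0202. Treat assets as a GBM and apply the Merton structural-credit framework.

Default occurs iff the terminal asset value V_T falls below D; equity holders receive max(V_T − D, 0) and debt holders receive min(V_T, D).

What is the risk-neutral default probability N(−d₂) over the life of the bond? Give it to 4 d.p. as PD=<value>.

PD=0.3278

d₁ = [ln(V₀/D) + (r + σ²/2)T] / (σ√T)
   = [ln(576.3438/349.9091) + (0.0202 + 0.5·0.5064²)·1.8081] / (0.5064·√1.8081)
   = [0.499031 + 0.268359] / 0.680934 = 1.126967
d₂ = d₁ − σ√T = 1.126967 − 0.680934 = 0.446033
risk-neutral PD = N(−d₂) = N(-0.446033) = 0.327787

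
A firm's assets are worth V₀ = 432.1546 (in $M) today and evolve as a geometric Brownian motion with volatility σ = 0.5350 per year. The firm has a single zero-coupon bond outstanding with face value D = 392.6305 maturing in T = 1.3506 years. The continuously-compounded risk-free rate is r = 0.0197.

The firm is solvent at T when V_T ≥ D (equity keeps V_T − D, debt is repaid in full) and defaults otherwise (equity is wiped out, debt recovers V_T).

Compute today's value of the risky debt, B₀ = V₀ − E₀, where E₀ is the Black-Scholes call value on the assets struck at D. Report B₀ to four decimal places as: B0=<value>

d₁ = [ln(V₀/D) + (r + σ²/2)T] / (σ√T)
   = [ln(432.1546/392.6305) + (0.0197 + 0.5·0.5350²)·1.3506] / (0.5350·√1.3506)
   = [0.095914 + 0.219895] / 0.621752 = 0.507934
d₂ = d₁ − σ√T = 0.507934 − 0.621752 = -0.113818
N(d₁) = 0.694250,  N(d₂) = 0.454691,  e^(−rT) = 0.973744
E₀ = V₀·N(d₁) − D·e^(−rT)·N(d₂)
   = 432.1546·0.694250 − 392.6305·0.973744·0.454691 = 126.185198
B₀ = V₀ − E₀ = 432.1546 − 126.185198 = 305.969402

B0=305.9694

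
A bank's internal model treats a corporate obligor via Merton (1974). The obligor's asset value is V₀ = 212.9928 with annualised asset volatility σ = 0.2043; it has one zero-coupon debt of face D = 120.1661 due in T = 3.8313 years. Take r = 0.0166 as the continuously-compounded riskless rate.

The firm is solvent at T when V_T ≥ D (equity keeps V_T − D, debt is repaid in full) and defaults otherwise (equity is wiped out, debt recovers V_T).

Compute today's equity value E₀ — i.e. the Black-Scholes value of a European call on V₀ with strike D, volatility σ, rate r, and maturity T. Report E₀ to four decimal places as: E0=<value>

E0=101.6831

d₁ = [ln(V₀/D) + (r + σ²/2)T] / (σ√T)
   = [ln(212.9928/120.1661) + (0.0166 + 0.5·0.2043²)·3.8313] / (0.2043·√3.8313)
   = [0.572383 + 0.143556] / 0.399891 = 1.790337
d₂ = d₁ − σ√T = 1.790337 − 0.399891 = 1.390446
N(d₁) = 0.963300,  N(d₂) = 0.917803,  e^(−rT) = 0.938381
E₀ = V₀·N(d₁) − D·e^(−rT)·N(d₂)
   = 212.9928·0.963300 − 120.1661·0.938381·0.917803 = 101.683074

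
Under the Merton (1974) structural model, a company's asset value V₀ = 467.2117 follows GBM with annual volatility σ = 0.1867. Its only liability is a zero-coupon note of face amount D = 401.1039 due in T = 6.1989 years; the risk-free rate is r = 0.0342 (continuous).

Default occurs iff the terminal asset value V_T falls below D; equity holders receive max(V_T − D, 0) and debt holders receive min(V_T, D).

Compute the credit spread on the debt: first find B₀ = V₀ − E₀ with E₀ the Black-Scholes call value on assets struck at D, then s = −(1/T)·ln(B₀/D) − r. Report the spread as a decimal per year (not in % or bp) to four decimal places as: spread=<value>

spread=0.0113

d₁ = [ln(V₀/D) + (r + σ²/2)T] / (σ√T)
   = [ln(467.2117/401.1039) + (0.0342 + 0.5·0.1867²)·6.1989] / (0.1867·√6.1989)
   = [0.152562 + 0.320040] / 0.464838 = 1.016702
d₂ = d₁ − σ√T = 1.016702 − 0.464838 = 0.551864
N(d₁) = 0.845352,  N(d₂) = 0.709479,  e^(−rT) = 0.808963
E₀ = V₀·N(d₁) − D·e^(−rT)·N(d₂)
   = 467.2117·0.845352 − 401.1039·0.808963·0.709479 = 164.748040
B₀ = V₀ − E₀ = 467.2117 − 164.748040 = 302.463660
spread = −(1/T)·ln(B₀/D) − r = −(1/6.1989)·ln(302.463660/401.1039) − 0.0342 = 0.01133378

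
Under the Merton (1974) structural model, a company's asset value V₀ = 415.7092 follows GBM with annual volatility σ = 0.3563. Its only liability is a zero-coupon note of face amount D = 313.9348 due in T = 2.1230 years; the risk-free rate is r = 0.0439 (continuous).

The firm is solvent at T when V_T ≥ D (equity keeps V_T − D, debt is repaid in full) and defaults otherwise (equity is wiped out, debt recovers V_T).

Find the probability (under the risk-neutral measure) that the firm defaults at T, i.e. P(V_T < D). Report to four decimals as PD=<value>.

d₁ = [ln(V₀/D) + (r + σ²/2)T] / (σ√T)
   = [ln(415.7092/313.9348) + (0.0439 + 0.5·0.3563²)·2.1230] / (0.3563·√2.1230)
   = [0.280801 + 0.227957] / 0.519148 = 0.979986
d₂ = d₁ − σ√T = 0.979986 − 0.519148 = 0.460839
risk-neutral PD = N(−d₂) = N(-0.460839) = 0.322457

PD=0.3225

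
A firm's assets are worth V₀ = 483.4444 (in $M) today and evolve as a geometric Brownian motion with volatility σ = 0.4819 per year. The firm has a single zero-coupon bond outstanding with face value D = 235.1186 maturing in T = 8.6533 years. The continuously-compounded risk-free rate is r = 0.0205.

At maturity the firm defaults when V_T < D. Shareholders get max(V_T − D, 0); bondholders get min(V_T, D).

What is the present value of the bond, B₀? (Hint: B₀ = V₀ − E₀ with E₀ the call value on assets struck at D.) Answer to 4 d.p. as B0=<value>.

B0=135.9311

d₁ = [ln(V₀/D) + (r + σ²/2)T] / (σ√T)
   = [ln(483.4444/235.1186) + (0.0205 + 0.5·0.4819²)·8.6533] / (0.4819·√8.6533)
   = [0.720846 + 1.182160] / 1.417581 = 1.342433
d₂ = d₁ − σ√T = 1.342433 − 1.417581 = -0.075148
N(d₁) = 0.910272,  N(d₂) = 0.470048,  e^(−rT) = 0.837451
E₀ = V₀·N(d₁) − D·e^(−rT)·N(d₂)
   = 483.4444·0.910272 − 235.1186·0.837451·0.470048 = 347.513290
B₀ = V₀ − E₀ = 483.4444 − 347.513290 = 135.931110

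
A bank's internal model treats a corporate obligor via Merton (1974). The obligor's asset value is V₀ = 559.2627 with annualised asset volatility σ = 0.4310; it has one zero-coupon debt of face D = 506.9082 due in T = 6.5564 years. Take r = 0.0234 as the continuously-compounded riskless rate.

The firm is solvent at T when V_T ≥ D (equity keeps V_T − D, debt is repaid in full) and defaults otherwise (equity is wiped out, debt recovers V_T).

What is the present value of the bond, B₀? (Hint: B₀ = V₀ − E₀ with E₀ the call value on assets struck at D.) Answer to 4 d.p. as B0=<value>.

B0=283.9863

d₁ = [ln(V₀/D) + (r + σ²/2)T] / (σ√T)
   = [ln(559.2627/506.9082) + (0.0234 + 0.5·0.4310²)·6.5564] / (0.4310·√6.5564)
   = [0.098289 + 0.762381] / 1.103596 = 0.779879
d₂ = d₁ − σ√T = 0.779879 − 1.103596 = -0.323717
N(d₁) = 0.782269,  N(d₂) = 0.373076,  e^(−rT) = 0.857770
E₀ = V₀·N(d₁) − D·e^(−rT)·N(d₂)
   = 559.2627·0.782269 − 506.9082·0.857770·0.373076 = 275.276388
B₀ = V₀ − E₀ = 559.2627 − 275.276388 = 283.986312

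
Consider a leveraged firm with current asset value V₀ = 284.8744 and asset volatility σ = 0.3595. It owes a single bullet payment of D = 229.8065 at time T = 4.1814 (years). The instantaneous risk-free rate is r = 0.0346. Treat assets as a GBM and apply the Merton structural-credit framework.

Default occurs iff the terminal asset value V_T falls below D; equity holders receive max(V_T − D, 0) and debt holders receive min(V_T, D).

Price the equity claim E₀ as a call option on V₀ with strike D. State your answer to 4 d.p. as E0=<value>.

d₁ = [ln(V₀/D) + (r + σ²/2)T] / (σ√T)
   = [ln(284.8744/229.8065) + (0.0346 + 0.5·0.3595²)·4.1814] / (0.3595·√4.1814)
   = [0.214811 + 0.414879] / 0.735123 = 0.856578
d₂ = d₁ − σ√T = 0.856578 − 0.735123 = 0.121455
N(d₁) = 0.804161,  N(d₂) = 0.548335,  e^(−rT) = 0.865302
E₀ = V₀·N(d₁) − D·e^(−rT)·N(d₂)
   = 284.8744·0.804161 − 229.8065·0.865302·0.548335 = 120.047339

E0=120.0473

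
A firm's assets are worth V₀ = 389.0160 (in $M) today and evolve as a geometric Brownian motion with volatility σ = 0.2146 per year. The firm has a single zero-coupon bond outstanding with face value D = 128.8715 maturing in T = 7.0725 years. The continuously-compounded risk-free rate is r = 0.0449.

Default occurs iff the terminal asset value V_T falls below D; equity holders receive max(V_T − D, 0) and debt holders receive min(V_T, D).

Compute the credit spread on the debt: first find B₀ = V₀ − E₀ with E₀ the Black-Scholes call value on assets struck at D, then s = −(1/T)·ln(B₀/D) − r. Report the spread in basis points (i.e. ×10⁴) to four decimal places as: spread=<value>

d₁ = [ln(V₀/D) + (r + σ²/2)T] / (σ√T)
   = [ln(389.0160/128.8715) + (0.0449 + 0.5·0.2146²)·7.0725] / (0.2146·√7.0725)
   = [1.104805 + 0.480411] / 0.570711 = 2.777615
d₂ = d₁ − σ√T = 2.777615 − 0.570711 = 2.206904
N(d₁) = 0.997262,  N(d₂) = 0.986340,  e^(−rT) = 0.727926
E₀ = V₀·N(d₁) − D·e^(−rT)·N(d₂)
   = 389.0160·0.997262 − 128.8715·0.727926·0.986340 = 295.423376
B₀ = V₀ − E₀ = 389.0160 − 295.423376 = 93.592624
spread = −(1/T)·ln(B₀/D) − r = −(1/7.0725)·ln(93.592624/128.8715) − 0.0449 = 0.00032647
in basis points: 0.00032647 × 10⁴ = 3.2647 bp

spread=3.2647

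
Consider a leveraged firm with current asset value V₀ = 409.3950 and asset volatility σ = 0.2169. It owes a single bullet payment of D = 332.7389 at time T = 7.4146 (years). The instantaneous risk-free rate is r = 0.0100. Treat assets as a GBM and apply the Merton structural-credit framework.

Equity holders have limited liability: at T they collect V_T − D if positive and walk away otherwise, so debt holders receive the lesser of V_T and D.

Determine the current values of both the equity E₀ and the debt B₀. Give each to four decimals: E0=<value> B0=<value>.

E0=142.5894 B0=266.8056

d₁ = [ln(V₀/D) + (r + σ²/2)T] / (σ√T)
   = [ln(409.3950/332.7389) + (0.0100 + 0.5·0.2169²)·7.4146] / (0.2169·√7.4146)
   = [0.207322 + 0.248558] / 0.590614 = 0.771876
d₂ = d₁ − σ√T = 0.771876 − 0.590614 = 0.181263
N(d₁) = 0.779906,  N(d₂) = 0.571919,  e^(−rT) = 0.928536
E₀ = V₀·N(d₁) − D·e^(−rT)·N(d₂)
   = 409.3950·0.779906 − 332.7389·0.928536·0.571919 = 142.589436
B₀ = V₀ − E₀ = 409.3950 − 142.589436 = 266.805564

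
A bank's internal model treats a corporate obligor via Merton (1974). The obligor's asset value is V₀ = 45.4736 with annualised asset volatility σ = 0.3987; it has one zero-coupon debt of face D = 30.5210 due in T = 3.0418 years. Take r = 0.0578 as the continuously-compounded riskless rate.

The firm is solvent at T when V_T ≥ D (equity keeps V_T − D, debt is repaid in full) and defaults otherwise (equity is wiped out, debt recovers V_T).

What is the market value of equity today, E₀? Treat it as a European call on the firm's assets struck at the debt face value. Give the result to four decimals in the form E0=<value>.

E0=22.4998

d₁ = [ln(V₀/D) + (r + σ²/2)T] / (σ√T)
   = [ln(45.4736/30.5210) + (0.0578 + 0.5·0.3987²)·3.0418] / (0.3987·√3.0418)
   = [0.398717 + 0.417581] / 0.695363 = 1.173916
d₂ = d₁ − σ√T = 1.173916 − 0.695363 = 0.478553
N(d₁) = 0.879786,  N(d₂) = 0.683872,  e^(−rT) = 0.838772
E₀ = V₀·N(d₁) − D·e^(−rT)·N(d₂)
   = 45.4736·0.879786 − 30.5210·0.838772·0.683872 = 22.499791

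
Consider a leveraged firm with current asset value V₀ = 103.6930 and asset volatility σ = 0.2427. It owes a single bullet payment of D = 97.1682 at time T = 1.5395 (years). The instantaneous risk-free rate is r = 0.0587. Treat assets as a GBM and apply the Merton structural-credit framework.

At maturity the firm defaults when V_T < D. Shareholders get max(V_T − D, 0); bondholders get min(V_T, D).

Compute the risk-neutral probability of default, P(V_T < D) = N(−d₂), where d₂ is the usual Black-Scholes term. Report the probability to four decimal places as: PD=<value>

d₁ = [ln(V₀/D) + (r + σ²/2)T] / (σ√T)
   = [ln(103.6930/97.1682) + (0.0587 + 0.5·0.2427²)·1.5395] / (0.2427·√1.5395)
   = [0.064991 + 0.135709] / 0.301134 = 0.666483
d₂ = d₁ − σ√T = 0.666483 − 0.301134 = 0.365349
risk-neutral PD = N(−d₂) = N(-0.365349) = 0.357425

PD=0.3574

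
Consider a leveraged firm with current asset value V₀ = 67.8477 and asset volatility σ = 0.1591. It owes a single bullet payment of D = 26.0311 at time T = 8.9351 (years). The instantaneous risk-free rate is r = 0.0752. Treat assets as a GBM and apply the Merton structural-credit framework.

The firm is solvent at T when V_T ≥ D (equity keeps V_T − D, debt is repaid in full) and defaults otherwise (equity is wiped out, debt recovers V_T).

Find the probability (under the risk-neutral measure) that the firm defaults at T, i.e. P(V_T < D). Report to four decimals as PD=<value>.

PD=0.0007

d₁ = [ln(V₀/D) + (r + σ²/2)T] / (σ√T)
   = [ln(67.8477/26.0311) + (0.0752 + 0.5·0.1591²)·8.9351] / (0.1591·√8.9351)
   = [0.957974 + 0.785006] / 0.475576 = 3.664986
d₂ = d₁ − σ√T = 3.664986 − 0.475576 = 3.189410
risk-neutral PD = N(−d₂) = N(-3.189410) = 0.000713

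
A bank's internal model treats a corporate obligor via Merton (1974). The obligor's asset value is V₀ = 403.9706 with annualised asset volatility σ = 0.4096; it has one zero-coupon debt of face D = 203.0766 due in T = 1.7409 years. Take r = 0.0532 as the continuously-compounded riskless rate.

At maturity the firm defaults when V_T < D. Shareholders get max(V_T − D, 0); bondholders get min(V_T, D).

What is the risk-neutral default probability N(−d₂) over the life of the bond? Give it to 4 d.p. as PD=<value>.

d₁ = [ln(V₀/D) + (r + σ²/2)T] / (σ√T)
   = [ln(403.9706/203.0766) + (0.0532 + 0.5·0.4096²)·1.7409] / (0.4096·√1.7409)
   = [0.687759 + 0.238653] / 0.540439 = 1.714184
d₂ = d₁ − σ√T = 1.714184 − 0.540439 = 1.173744
risk-neutral PD = N(−d₂) = N(-1.173744) = 0.120249

PD=0.1202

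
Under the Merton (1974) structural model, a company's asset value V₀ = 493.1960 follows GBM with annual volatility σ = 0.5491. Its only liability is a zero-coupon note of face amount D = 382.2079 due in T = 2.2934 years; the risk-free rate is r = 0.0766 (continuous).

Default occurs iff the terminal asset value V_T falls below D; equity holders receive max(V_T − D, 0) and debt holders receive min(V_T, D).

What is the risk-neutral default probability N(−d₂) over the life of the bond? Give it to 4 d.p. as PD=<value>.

PD=0.4594

d₁ = [ln(V₀/D) + (r + σ²/2)T] / (σ√T)
   = [ln(493.1960/382.2079) + (0.0766 + 0.5·0.5491²)·2.2934] / (0.5491·√2.2934)
   = [0.254942 + 0.521417] / 0.831556 = 0.933622
d₂ = d₁ − σ√T = 0.933622 − 0.831556 = 0.102066
risk-neutral PD = N(−d₂) = N(-0.102066) = 0.459352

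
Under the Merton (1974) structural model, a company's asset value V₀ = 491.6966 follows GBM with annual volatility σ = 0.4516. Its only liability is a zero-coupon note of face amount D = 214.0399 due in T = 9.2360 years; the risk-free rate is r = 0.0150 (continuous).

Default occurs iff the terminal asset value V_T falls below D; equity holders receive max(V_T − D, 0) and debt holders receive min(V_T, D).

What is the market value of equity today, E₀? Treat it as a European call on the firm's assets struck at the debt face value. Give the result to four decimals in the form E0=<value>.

d₁ = [ln(V₀/D) + (r + σ²/2)T] / (σ√T)
   = [ln(491.6966/214.0399) + (0.0150 + 0.5·0.4516²)·9.2360] / (0.4516·√9.2360)
   = [0.831699 + 1.080347] / 1.372448 = 1.393165
d₂ = d₁ − σ√T = 1.393165 − 1.372448 = 0.020717
N(d₁) = 0.918215,  N(d₂) = 0.508264,  e^(−rT) = 0.870628
E₀ = V₀·N(d₁) − D·e^(−rT)·N(d₂)
   = 491.6966·0.918215 − 214.0399·0.870628·0.508264 = 356.768561

E0=356.7686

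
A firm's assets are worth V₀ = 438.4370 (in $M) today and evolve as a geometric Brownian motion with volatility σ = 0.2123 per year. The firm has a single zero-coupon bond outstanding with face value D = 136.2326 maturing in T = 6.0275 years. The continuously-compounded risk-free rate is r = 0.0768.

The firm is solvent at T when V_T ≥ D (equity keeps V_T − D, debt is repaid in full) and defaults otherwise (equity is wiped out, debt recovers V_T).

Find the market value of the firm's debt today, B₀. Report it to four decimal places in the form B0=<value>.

d₁ = [ln(V₀/D) + (r + σ²/2)T] / (σ√T)
   = [ln(438.4370/136.2326) + (0.0768 + 0.5·0.2123²)·6.0275] / (0.2123·√6.0275)
   = [1.168852 + 0.598746] / 0.521217 = 3.391290
d₂ = d₁ − σ√T = 3.391290 − 0.521217 = 2.870073
N(d₁) = 0.999652,  N(d₂) = 0.997948,  e^(−rT) = 0.629448
E₀ = V₀·N(d₁) − D·e^(−rT)·N(d₂)
   = 438.4370·0.999652 − 136.2326·0.629448·0.997948 = 352.709113
B₀ = V₀ − E₀ = 438.4370 − 352.709113 = 85.727887

B0=85.7279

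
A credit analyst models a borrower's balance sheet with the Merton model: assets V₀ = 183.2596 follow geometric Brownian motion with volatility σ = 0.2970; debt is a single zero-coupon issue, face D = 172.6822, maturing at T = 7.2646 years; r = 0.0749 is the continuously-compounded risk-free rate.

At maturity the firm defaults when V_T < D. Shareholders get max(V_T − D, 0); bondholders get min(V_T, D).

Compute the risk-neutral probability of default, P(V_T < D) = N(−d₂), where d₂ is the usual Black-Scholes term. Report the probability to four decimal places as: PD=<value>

d₁ = [ln(V₀/D) + (r + σ²/2)T] / (σ√T)
   = [ln(183.2596/172.6822) + (0.0749 + 0.5·0.2970²)·7.2646] / (0.2970·√7.2646)
   = [0.059451 + 0.864520] / 0.800502 = 1.154240
d₂ = d₁ − σ√T = 1.154240 − 0.800502 = 0.353738
risk-neutral PD = N(−d₂) = N(-0.353738) = 0.361768

PD=0.3618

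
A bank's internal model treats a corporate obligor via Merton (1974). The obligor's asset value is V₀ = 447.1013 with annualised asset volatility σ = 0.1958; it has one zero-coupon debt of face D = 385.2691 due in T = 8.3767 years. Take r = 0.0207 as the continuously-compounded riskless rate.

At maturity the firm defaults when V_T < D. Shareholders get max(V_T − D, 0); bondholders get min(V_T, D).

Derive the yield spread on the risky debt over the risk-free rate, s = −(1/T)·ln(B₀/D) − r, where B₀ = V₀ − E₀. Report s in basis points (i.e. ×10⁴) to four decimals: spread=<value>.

spread=146.7255

d₁ = [ln(V₀/D) + (r + σ²/2)T] / (σ√T)
   = [ln(447.1013/385.2691) + (0.0207 + 0.5·0.1958²)·8.3767] / (0.1958·√8.3767)
   = [0.148843 + 0.333969] / 0.566695 = 0.851979
d₂ = d₁ − σ√T = 0.851979 − 0.566695 = 0.285285
N(d₁) = 0.802887,  N(d₂) = 0.612287,  e^(−rT) = 0.840803
E₀ = V₀·N(d₁) − D·e^(−rT)·N(d₂)
   = 447.1013·0.802887 − 385.2691·0.840803·0.612287 = 160.630452
B₀ = V₀ − E₀ = 447.1013 − 160.630452 = 286.470848
spread = −(1/T)·ln(B₀/D) − r = −(1/8.3767)·ln(286.470848/385.2691) − 0.0207 = 0.01467255
in basis points: 0.01467255 × 10⁴ = 146.7255 bp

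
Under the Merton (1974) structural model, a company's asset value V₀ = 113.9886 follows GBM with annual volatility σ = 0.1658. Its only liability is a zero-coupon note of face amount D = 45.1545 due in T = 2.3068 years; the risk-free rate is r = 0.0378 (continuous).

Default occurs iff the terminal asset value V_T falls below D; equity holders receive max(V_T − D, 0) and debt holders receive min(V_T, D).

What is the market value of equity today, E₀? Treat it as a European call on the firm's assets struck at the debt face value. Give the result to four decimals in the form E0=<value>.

E0=72.6048

d₁ = [ln(V₀/D) + (r + σ²/2)T] / (σ√T)
   = [ln(113.9886/45.1545) + (0.0378 + 0.5·0.1658²)·2.3068] / (0.1658·√2.3068)
   = [0.926009 + 0.118904] / 0.251820 = 4.149447
d₂ = d₁ − σ√T = 4.149447 − 0.251820 = 3.897628
N(d₁) = 0.999983,  N(d₂) = 0.999951,  e^(−rT) = 0.916496
E₀ = V₀·N(d₁) − D·e^(−rT)·N(d₂)
   = 113.9886·0.999983 − 45.1545·0.916496·0.999951 = 72.604770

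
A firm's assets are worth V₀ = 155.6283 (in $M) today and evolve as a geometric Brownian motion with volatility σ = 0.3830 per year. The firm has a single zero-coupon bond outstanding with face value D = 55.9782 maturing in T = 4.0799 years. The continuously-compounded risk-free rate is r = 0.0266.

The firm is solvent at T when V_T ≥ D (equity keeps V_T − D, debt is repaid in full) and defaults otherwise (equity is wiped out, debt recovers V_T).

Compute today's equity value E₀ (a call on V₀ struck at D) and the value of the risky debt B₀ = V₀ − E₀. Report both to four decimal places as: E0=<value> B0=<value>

E0=107.4776 B0=48.1507

d₁ = [ln(V₀/D) + (r + σ²/2)T] / (σ√T)
   = [ln(155.6283/55.9782) + (0.0266 + 0.5·0.3830²)·4.0799] / (0.3830·√4.0799)
   = [1.022508 + 0.407764] / 0.773613 = 1.848822
d₂ = d₁ − σ√T = 1.848822 − 0.773613 = 1.075209
N(d₁) = 0.967758,  N(d₂) = 0.858859,  e^(−rT) = 0.897156
E₀ = V₀·N(d₁) − D·e^(−rT)·N(d₂)
   = 155.6283·0.967758 − 55.9782·0.897156·0.858859 = 107.477626
B₀ = V₀ − E₀ = 155.6283 − 107.477626 = 48.150674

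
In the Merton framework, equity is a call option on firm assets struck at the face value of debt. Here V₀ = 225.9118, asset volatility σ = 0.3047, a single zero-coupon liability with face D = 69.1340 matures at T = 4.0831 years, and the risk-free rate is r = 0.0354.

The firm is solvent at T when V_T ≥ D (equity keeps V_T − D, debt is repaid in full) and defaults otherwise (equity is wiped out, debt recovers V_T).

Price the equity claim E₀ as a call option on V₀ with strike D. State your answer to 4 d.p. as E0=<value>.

E0=166.4612

d₁ = [ln(V₀/D) + (r + σ²/2)T] / (σ√T)
   = [ln(225.9118/69.1340) + (0.0354 + 0.5·0.3047²)·4.0831] / (0.3047·√4.0831)
   = [1.184098 + 0.334084] / 0.615698 = 2.465791
d₂ = d₁ − σ√T = 2.465791 − 0.615698 = 1.850093
N(d₁) = 0.993164,  N(d₂) = 0.967850,  e^(−rT) = 0.865419
E₀ = V₀·N(d₁) − D·e^(−rT)·N(d₂)
   = 225.9118·0.993164 − 69.1340·0.865419·0.967850 = 166.461238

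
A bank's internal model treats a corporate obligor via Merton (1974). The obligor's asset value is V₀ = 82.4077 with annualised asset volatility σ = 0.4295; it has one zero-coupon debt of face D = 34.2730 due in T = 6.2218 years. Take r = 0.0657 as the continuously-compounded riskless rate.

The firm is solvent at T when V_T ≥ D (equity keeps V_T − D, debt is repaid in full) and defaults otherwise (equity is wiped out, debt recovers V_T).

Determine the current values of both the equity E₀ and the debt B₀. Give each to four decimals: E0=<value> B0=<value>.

E0=61.9971 B0=20.4106

d₁ = [ln(V₀/D) + (r + σ²/2)T] / (σ√T)
   = [ln(82.4077/34.2730) + (0.0657 + 0.5·0.4295²)·6.2218] / (0.4295·√6.2218)
   = [0.877321 + 0.982641] / 1.071325 = 1.736132
d₂ = d₁ − σ√T = 1.736132 − 1.071325 = 0.664807
N(d₁) = 0.958730,  N(d₂) = 0.746913,  e^(−rT) = 0.664466
E₀ = V₀·N(d₁) − D·e^(−rT)·N(d₂)
   = 82.4077·0.958730 − 34.2730·0.664466·0.746913 = 61.997093
B₀ = V₀ − E₀ = 82.4077 − 61.997093 = 20.410607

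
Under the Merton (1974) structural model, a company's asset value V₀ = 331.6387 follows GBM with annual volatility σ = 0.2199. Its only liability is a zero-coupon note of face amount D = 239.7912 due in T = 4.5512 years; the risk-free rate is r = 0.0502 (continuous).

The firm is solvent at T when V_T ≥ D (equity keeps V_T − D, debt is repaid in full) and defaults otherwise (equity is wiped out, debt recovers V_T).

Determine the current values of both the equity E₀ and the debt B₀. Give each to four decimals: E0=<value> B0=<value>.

d₁ = [ln(V₀/D) + (r + σ²/2)T] / (σ√T)
   = [ln(331.6387/239.7912) + (0.0502 + 0.5·0.2199²)·4.5512] / (0.2199·√4.5512)
   = [0.324278 + 0.338509] / 0.469125 = 1.412816
d₂ = d₁ − σ√T = 1.412816 − 0.469125 = 0.943692
N(d₁) = 0.921145,  N(d₂) = 0.827336,  e^(−rT) = 0.795750
E₀ = V₀·N(d₁) − D·e^(−rT)·N(d₂)
   = 331.6387·0.921145 − 239.7912·0.795750·0.827336 = 147.620136
B₀ = V₀ − E₀ = 331.6387 − 147.620136 = 184.018564

E0=147.6201 B0=184.0186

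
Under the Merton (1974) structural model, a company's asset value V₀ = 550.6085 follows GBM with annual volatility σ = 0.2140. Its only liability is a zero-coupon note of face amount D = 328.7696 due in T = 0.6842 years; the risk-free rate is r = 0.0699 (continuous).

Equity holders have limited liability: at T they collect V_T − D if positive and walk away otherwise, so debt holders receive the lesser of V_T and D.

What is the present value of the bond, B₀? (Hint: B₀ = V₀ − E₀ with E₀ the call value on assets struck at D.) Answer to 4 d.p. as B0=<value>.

d₁ = [ln(V₀/D) + (r + σ²/2)T] / (σ√T)
   = [ln(550.6085/328.7696) + (0.0699 + 0.5·0.2140²)·0.6842] / (0.2140·√0.6842)
   = [0.515667 + 0.063492] / 0.177013 = 3.271845
d₂ = d₁ − σ√T = 3.271845 − 0.177013 = 3.094832
N(d₁) = 0.999466,  N(d₂) = 0.999015,  e^(−rT) = 0.953300
E₀ = V₀·N(d₁) − D·e^(−rT)·N(d₂)
   = 550.6085·0.999466 − 328.7696·0.953300·0.999015 = 237.206864
B₀ = V₀ − E₀ = 550.6085 − 237.206864 = 313.401636

B0=313.4016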